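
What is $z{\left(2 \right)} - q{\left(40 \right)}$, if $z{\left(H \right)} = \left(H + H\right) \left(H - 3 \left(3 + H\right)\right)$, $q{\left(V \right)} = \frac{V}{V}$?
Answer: $-53$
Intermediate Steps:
$q{\left(V \right)} = 1$
$z{\left(H \right)} = 2 H \left(-9 - 2 H\right)$ ($z{\left(H \right)} = 2 H \left(H - \left(9 + 3 H\right)\right) = 2 H \left(-9 - 2 H\right)$)
$z{\left(2 \right)} - q{\left(40 \right)} = \left(-2\right) 2 \left(9 + 2 \cdot 2\right) - 1 = \left(-2\right) 2 \left(9 + 4\right) - 1 = \left(-2\right) 2 \cdot 13 - 1 = -52 - 1 = -53$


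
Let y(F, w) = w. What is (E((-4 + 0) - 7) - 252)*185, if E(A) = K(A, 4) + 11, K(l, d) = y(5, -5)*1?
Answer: -45510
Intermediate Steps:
K(l, d) = -5 (K(l, d) = -5*1 = -5)
E(A) = 6 (E(A) = -5 + 11 = 6)
(E((-4 + 0) - 7) - 252)*185 = (6 - 252)*185 = -246*185 = -45510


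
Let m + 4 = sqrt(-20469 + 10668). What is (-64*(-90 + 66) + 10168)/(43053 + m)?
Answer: 251922748/926613101 - 579348*I/926613101 ≈ 0.27187 - 0.00062523*I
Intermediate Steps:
m = -4 + 99*I (m = -4 + sqrt(-20469 + 10668) = -4 + sqrt(-9801) = -4 + 99*I ≈ -4.0 + 99.0*I)
(-64*(-90 + 66) + 10168)/(43053 + m) = (-64*(-90 + 66) + 10168)/(43053 + (-4 + 99*I)) = (-64*(-24) + 10168)/(43049 + 99*I) = (1536 + 10168)*((43049 - 99*I)/1853226202) = 11704*((43049 - 99*I)/1853226202) = 5852*(43049 - 99*I)/926613101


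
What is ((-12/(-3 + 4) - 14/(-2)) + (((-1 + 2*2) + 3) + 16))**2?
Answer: 289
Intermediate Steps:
((-12/(-3 + 4) - 14/(-2)) + (((-1 + 2*2) + 3) + 16))**2 = ((-12/1 - 14*(-1/2)) + (((-1 + 4) + 3) + 16))**2 = ((-12*1 + 7) + ((3 + 3) + 16))**2 = ((-12 + 7) + (6 + 16))**2 = (-5 + 22)**2 = 17**2 = 289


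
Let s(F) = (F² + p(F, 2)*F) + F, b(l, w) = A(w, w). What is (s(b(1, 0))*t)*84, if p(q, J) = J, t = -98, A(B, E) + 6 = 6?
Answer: 0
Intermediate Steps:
A(B, E) = 0 (A(B, E) = -6 + 6 = 0)
b(l, w) = 0
s(F) = F² + 3*F (s(F) = (F² + 2*F) + F = F² + 3*F)
(s(b(1, 0))*t)*84 = ((0*(3 + 0))*(-98))*84 = ((0*3)*(-98))*84 = (0*(-98))*84 = 0*84 = 0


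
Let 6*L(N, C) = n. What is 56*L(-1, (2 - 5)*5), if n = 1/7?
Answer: 4/3 ≈ 1.3333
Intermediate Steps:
n = 1/7 ≈ 0.14286
L(N, C) = 1/42 (L(N, C) = (1/6)*(1/7) = 1/42)
56*L(-1, (2 - 5)*5) = 56*(1/42) = 4/3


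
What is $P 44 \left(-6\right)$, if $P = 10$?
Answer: $-2640$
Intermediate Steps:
$P 44 \left(-6\right) = 10 \cdot 44 \left(-6\right) = 440 \left(-6\right) = -2640$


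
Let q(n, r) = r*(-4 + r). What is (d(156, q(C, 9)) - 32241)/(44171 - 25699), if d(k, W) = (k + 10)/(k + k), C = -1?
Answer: -5029513/2881632 ≈ -1.7454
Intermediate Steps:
d(k, W) = (10 + k)/(2*k) (d(k, W) = (10 + k)/((2*k)) = (10 + k)*(1/(2*k)) = (10 + k)/(2*k))
(d(156, q(C, 9)) - 32241)/(44171 - 25699) = ((½)*(10 + 156)/156 - 32241)/(44171 - 25699) = ((½)*(1/156)*166 - 32241)/18472 = (83/156 - 32241)*(1/18472) = -5029513/156*1/18472 = -5029513/2881632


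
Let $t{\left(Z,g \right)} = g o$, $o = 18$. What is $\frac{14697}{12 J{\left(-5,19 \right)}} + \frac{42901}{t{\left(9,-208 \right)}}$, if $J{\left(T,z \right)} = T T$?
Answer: $\frac{3512939}{93600} \approx 37.531$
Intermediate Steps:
$J{\left(T,z \right)} = T^{2}$
$t{\left(Z,g \right)} = 18 g$ ($t{\left(Z,g \right)} = g 18 = 18 g$)
$\frac{14697}{12 J{\left(-5,19 \right)}} + \frac{42901}{t{\left(9,-208 \right)}} = \frac{14697}{12 \left(-5\right)^{2}} + \frac{42901}{18 \left(-208\right)} = \frac{14697}{12 \cdot 25} + \frac{42901}{-3744} = \frac{14697}{300} + 42901 \left(- \frac{1}{3744}\right) = 14697 \cdot \frac{1}{300} - \frac{42901}{3744} = \frac{4899}{100} - \frac{42901}{3744} = \frac{3512939}{93600}$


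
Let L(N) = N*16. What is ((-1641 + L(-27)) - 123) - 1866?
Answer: -4062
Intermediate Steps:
L(N) = 16*N
((-1641 + L(-27)) - 123) - 1866 = ((-1641 + 16*(-27)) - 123) - 1866 = ((-1641 - 432) - 123) - 1866 = (-2073 - 123) - 1866 = -2196 - 1866 = -4062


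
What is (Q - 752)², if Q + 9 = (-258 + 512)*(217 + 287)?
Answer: 16193835025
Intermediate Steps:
Q = 128007 (Q = -9 + (-258 + 512)*(217 + 287) = -9 + 254*504 = -9 + 128016 = 128007)
(Q - 752)² = (128007 - 752)² = 127255² = 16193835025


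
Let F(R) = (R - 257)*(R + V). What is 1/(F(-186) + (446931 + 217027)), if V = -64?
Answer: 1/774708 ≈ 1.2908e-6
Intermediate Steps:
F(R) = (-257 + R)*(-64 + R) (F(R) = (R - 257)*(R - 64) = (-257 + R)*(-64 + R))
1/(F(-186) + (446931 + 217027)) = 1/((16448 + (-186)² - 321*(-186)) + (446931 + 217027)) = 1/((16448 + 34596 + 59706) + 663958) = 1/(110750 + 663958) = 1/774708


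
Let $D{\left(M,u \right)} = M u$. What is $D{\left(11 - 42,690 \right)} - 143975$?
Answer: $-165365$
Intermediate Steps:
$D{\left(11 - 42,690 \right)} - 143975 = \left(11 - 42\right) 690 - 143975 = \left(-31\right) 690 - 143975 = -21390 - 143975 = -165365$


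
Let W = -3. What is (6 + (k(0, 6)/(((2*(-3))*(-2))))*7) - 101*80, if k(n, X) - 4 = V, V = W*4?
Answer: -24236/3 ≈ -8078.7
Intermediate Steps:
V = -12 (V = -3*4 = -12)
k(n, X) = -8 (k(n, X) = 4 - 12 = -8)
(6 + (k(0, 6)/(((2*(-3))*(-2))))*7) - 101*80 = (6 - 8/((2*(-3))*(-2))*7) - 101*80 = (6 - 8/((-6*(-2)))*7) - 8080 = (6 - 8/12*7) - 8080 = (6 - 8*1/12*7) - 8080 = (6 - ⅔*7) - 8080 = (6 - 14/3) - 8080 = 4/3 - 8080 = -24236/3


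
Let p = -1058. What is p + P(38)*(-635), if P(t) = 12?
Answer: -8678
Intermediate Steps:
p + P(38)*(-635) = -1058 + 12*(-635) = -1058 - 7620 = -8678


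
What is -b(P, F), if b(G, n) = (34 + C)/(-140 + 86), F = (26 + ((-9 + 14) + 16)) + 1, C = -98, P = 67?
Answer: -32/27 ≈ -1.1852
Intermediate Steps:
F = 48 (F = (26 + (5 + 16)) + 1 = (26 + 21) + 1 = 47 + 1 = 48)
b(G, n) = 32/27 (b(G, n) = (34 - 98)/(-140 + 86) = -64/(-54) = -64*(-1/54) = 32/27)
-b(P, F) = -1*32/27 = -32/27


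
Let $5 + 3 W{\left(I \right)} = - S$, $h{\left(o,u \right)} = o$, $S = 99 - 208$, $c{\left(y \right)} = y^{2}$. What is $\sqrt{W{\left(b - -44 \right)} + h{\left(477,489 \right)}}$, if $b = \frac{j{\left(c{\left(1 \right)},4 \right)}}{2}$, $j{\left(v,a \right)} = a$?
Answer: $\frac{\sqrt{4605}}{3} \approx 22.62$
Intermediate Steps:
$S = -109$
$b = 2$ ($b = \frac{4}{2} = 4 \cdot \frac{1}{2} = 2$)
$W{\left(I \right)} = \frac{104}{3}$ ($W{\left(I \right)} = - \frac{5}{3} + \frac{\left(-1\right) \left(-109\right)}{3} = - \frac{5}{3} + \frac{1}{3} \cdot 109 = - \frac{5}{3} + \frac{109}{3} = \frac{104}{3}$)
$\sqrt{W{\left(b - -44 \right)} + h{\left(477,489 \right)}} = \sqrt{\frac{104}{3} + 477} = \sqrt{\frac{1535}{3}} = \frac{\sqrt{4605}}{3}$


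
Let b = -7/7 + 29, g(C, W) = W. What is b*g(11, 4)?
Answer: 112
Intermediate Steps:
b = 28 (b = -7*⅐ + 29 = -1 + 29 = 28)
b*g(11, 4) = 28*4 = 112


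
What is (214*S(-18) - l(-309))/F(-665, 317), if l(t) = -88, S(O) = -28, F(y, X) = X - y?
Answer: -2952/491 ≈ -6.0122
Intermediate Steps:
(214*S(-18) - l(-309))/F(-665, 317) = (214*(-28) - 1*(-88))/(317 - 1*(-665)) = (-5992 + 88)/(317 + 665) = -5904/982 = -5904*1/982 = -2952/491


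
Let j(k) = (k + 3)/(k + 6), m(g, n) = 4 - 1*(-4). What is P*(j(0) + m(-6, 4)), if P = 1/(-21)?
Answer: -17/42 ≈ -0.40476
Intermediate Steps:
m(g, n) = 8 (m(g, n) = 4 + 4 = 8)
P = -1/21 ≈ -0.047619
j(k) = (3 + k)/(6 + k)
P*(j(0) + m(-6, 4)) = -((3 + 0)/(6 + 0) + 8)/21 = -(3/6 + 8)/21 = -((⅙)*3 + 8)/21 = -(½ + 8)/21 = -1/21*17/2 = -17/42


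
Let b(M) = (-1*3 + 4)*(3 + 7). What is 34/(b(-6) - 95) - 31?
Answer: -157/5 ≈ -31.400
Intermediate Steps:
b(M) = 10 (b(M) = (-3 + 4)*10 = 1*10 = 10)
34/(b(-6) - 95) - 31 = 34/(10 - 95) - 31 = 34/(-85) - 31 = 34*(-1/85) - 31 = -⅖ - 31 = -157/5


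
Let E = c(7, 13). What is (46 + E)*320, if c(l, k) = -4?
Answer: 13440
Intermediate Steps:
E = -4
(46 + E)*320 = (46 - 4)*320 = 42*320 = 13440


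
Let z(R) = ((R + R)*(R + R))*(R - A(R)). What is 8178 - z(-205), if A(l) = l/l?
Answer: 34636778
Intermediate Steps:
A(l) = 1
z(R) = 4*R**2*(-1 + R) (z(R) = ((R + R)*(R + R))*(R - 1*1) = ((2*R)*(2*R))*(R - 1) = (4*R**2)*(-1 + R) = 4*R**2*(-1 + R))
8178 - z(-205) = 8178 - 4*(-205)**2*(-1 - 205) = 8178 - 4*42025*(-206) = 8178 - 1*(-34628600) = 8178 + 34628600 = 34636778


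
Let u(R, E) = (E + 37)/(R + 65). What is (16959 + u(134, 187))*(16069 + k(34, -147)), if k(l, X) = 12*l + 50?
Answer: 55779699255/199 ≈ 2.8030e+8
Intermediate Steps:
u(R, E) = (37 + E)/(65 + R)
k(l, X) = 50 + 12*l
(16959 + u(134, 187))*(16069 + k(34, -147)) = (16959 + (37 + 187)/(65 + 134))*(16069 + (50 + 12*34)) = (16959 + 224/199)*(16069 + (50 + 408)) = (16959 + (1/199)*224)*(16069 + 458) = (16959 + 224/199)*16527 = (3375065/199)*16527 = 55779699255/199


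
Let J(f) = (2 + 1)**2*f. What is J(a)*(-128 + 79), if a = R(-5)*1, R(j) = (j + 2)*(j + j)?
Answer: -13230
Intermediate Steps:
R(j) = 2*j*(2 + j) (R(j) = (2 + j)*(2*j) = 2*j*(2 + j))
a = 30 (a = (2*(-5)*(2 - 5))*1 = (2*(-5)*(-3))*1 = 30*1 = 30)
J(f) = 9*f (J(f) = 3**2*f = 9*f)
J(a)*(-128 + 79) = (9*30)*(-128 + 79) = 270*(-49) = -13230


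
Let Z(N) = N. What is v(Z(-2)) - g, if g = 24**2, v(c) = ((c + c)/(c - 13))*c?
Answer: -8648/15 ≈ -576.53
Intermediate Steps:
v(c) = 2*c**2/(-13 + c) (v(c) = ((2*c)/(-13 + c))*c = (2*c/(-13 + c))*c = 2*c**2/(-13 + c))
g = 576
v(Z(-2)) - g = 2*(-2)**2/(-13 - 2) - 1*576 = 2*4/(-15) - 576 = 2*4*(-1/15) - 576 = -8/15 - 576 = -8648/15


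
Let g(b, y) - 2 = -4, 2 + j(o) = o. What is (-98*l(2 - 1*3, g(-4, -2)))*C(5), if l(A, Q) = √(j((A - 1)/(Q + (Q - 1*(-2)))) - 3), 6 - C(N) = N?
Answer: -196*I ≈ -196.0*I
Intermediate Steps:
C(N) = 6 - N
j(o) = -2 + o
g(b, y) = -2 (g(b, y) = 2 - 4 = -2)
l(A, Q) = √(-5 + (-1 + A)/(2 + 2*Q)) (l(A, Q) = √((-2 + (A - 1)/(Q + (Q - 1*(-2)))) - 3) = √((-2 + (-1 + A)/(Q + (Q + 2))) - 3) = √((-2 + (-1 + A)/(Q + (2 + Q))) - 3) = √((-2 + (-1 + A)/(2 + 2*Q)) - 3) = √(-5 + (-1 + A)/(2 + 2*Q)))
(-98*l(2 - 1*3, g(-4, -2)))*C(5) = (-49*√2*√((-11 + (2 - 1*3) - 10*(-2))/(1 - 2)))*(6 - 1*5) = (-49*√2*√((-11 + (2 - 3) + 20)/(-1)))*(6 - 5) = -49*√2*√(-(-11 - 1 + 20))*1 = -49*√2*√(-1*8)*1 = -49*√2*√(-8)*1 = -49*√2*2*I*√2*1 = -196*I*1 = -196*I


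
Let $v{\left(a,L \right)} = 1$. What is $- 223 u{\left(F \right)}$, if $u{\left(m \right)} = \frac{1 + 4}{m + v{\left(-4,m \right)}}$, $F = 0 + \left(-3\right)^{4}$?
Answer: $- \frac{1115}{82} \approx -13.598$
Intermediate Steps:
$F = 81$ ($F = 0 + 81 = 81$)
$u{\left(m \right)} = \frac{5}{1 + m}$ ($u{\left(m \right)} = \frac{1 + 4}{m + 1} = \frac{5}{1 + m}$)
$- 223 u{\left(F \right)} = - 223 \frac{5}{1 + 81} = - 223 \cdot \frac{5}{82} = - 223 \cdot 5 \cdot \frac{1}{82} = \left(-223\right) \frac{5}{82} = - \frac{1115}{82}$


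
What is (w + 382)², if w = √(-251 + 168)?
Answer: (382 + I*√83)² ≈ 1.4584e+5 + 6960.4*I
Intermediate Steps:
w = I*√83 (w = √(-83) = I*√83 ≈ 9.1104*I)
(w + 382)² = (I*√83 + 382)² = (382 + I*√83)²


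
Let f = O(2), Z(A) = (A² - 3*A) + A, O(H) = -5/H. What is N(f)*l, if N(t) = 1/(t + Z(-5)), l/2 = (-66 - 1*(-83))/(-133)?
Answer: -68/8645 ≈ -0.0078658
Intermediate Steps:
l = -34/133 (l = 2*((-66 - 1*(-83))/(-133)) = 2*((-66 + 83)*(-1/133)) = 2*(17*(-1/133)) = 2*(-17/133) = -34/133 ≈ -0.25564)
Z(A) = A² - 2*A
f = -5/2 ≈ -2.5000
N(t) = 1/(35 + t) (N(t) = 1/(t - 5*(-2 - 5)) = 1/(t - 5*(-7)) = 1/(t + 35) = 1/(35 + t))
N(f)*l = -34/133/(35 - 5/2) = -34/133/(65/2) = (2/65)*(-34/133) = -68/8645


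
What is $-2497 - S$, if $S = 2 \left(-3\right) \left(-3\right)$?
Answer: $-2515$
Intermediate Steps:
$S = 18$ ($S = \left(-6\right) \left(-3\right) = 18$)
$-2497 - S = -2497 - 18 = -2515$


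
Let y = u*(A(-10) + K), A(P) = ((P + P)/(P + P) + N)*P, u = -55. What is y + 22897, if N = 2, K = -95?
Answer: 29772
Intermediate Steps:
A(P) = 3*P (A(P) = ((P + P)/(P + P) + 2)*P = ((2*P)/((2*P)) + 2)*P = ((2*P)*(1/(2*P)) + 2)*P = (1 + 2)*P = 3*P)
y = 6875 (y = -55*(3*(-10) - 95) = -55*(-30 - 95) = -55*(-125) = 6875)
y + 22897 = 6875 + 22897 = 29772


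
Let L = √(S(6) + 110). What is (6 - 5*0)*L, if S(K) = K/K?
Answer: 6*√111 ≈ 63.214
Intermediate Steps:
S(K) = 1
L = √111 (L = √(1 + 110) = √111 ≈ 10.536)
(6 - 5*0)*L = (6 - 5*0)*√111 = (6 + 0)*√111 = 6*√111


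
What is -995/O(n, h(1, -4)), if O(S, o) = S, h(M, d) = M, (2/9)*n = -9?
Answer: 1990/81 ≈ 24.568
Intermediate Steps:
n = -81/2 (n = (9/2)*(-9) = -81/2 ≈ -40.500)
-995/O(n, h(1, -4)) = -995/(-81/2) = -995*(-2/81) = 1990/81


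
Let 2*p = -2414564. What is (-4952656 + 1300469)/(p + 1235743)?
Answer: -3652187/28461 ≈ -128.32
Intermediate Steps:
p = -1207282 (p = (½)*(-2414564) = -1207282)
(-4952656 + 1300469)/(p + 1235743) = (-4952656 + 1300469)/(-1207282 + 1235743) = -3652187/28461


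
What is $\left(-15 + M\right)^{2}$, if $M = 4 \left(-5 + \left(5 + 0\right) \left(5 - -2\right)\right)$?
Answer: $11025$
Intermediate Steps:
$M = 120$ ($M = 4 \left(-5 + 5 \left(5 + 2\right)\right) = 4 \left(-5 + 5 \cdot 7\right) = 4 \left(-5 + 35\right) = 4 \cdot 30 = 120$)
$\left(-15 + M\right)^{2} = \left(-15 + 120\right)^{2} = 105^{2} = 11025$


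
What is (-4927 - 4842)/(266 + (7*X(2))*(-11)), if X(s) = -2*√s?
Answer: -185611/1666 + 107459*√2/1666 ≈ -20.193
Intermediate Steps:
(-4927 - 4842)/(266 + (7*X(2))*(-11)) = (-4927 - 4842)/(266 + (7*(-2*√2))*(-11)) = -9769/(266 - 14*√2*(-11)) = -9769/(266 + 154*√2)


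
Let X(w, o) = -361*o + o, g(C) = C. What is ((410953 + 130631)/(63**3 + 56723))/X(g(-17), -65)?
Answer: 3761/49850125 ≈ 7.5446e-5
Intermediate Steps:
X(w, o) = -360*o
((410953 + 130631)/(63**3 + 56723))/X(g(-17), -65) = ((410953 + 130631)/(63**3 + 56723))/((-360*(-65))) = (541584/(250047 + 56723))/23400 = (541584/306770)*(1/23400) = (541584*(1/306770))*(1/23400) = (270792/153385)*(1/23400) = 3761/49850125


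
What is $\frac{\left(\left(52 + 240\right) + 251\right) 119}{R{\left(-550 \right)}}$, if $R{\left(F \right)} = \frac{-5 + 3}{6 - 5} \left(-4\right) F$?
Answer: $- \frac{64617}{4400} \approx -14.686$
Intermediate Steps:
$R{\left(F \right)} = 8 F$ ($R{\left(F \right)} = - \frac{2}{1} \left(-4\right) F = \left(-2\right) 1 \left(-4\right) F = \left(-2\right) \left(-4\right) F = 8 F$)
$\frac{\left(\left(52 + 240\right) + 251\right) 119}{R{\left(-550 \right)}} = \frac{\left(\left(52 + 240\right) + 251\right) 119}{8 \left(-550\right)} = \frac{\left(292 + 251\right) 119}{-4400} = 543 \cdot 119 \left(- \frac{1}{4400}\right) = 64617 \left(- \frac{1}{4400}\right) = - \frac{64617}{4400}$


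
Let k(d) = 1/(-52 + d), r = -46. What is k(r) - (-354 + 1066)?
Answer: -69777/98 ≈ -712.01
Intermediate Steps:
k(r) - (-354 + 1066) = 1/(-52 - 46) - (-354 + 1066) = 1/(-98) - 1*712 = -1/98 - 712 = -69777/98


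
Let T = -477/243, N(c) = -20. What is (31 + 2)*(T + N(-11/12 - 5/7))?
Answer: -6523/9 ≈ -724.78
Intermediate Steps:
T = -53/27 (T = -477*1/243 = -53/27 ≈ -1.9630)
(31 + 2)*(T + N(-11/12 - 5/7)) = (31 + 2)*(-53/27 - 20) = 33*(-593/27) = -6523/9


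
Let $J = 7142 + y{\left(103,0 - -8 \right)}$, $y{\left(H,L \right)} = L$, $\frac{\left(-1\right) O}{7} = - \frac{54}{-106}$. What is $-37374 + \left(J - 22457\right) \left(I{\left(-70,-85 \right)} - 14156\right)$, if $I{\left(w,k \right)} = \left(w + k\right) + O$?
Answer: $\frac{11611011482}{53} \approx 2.1908 \cdot 10^{8}$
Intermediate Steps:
$O = - \frac{189}{53}$ ($O = - 7 \left(- \frac{54}{-106}\right) = - 7 \left(\left(-54\right) \left(- \frac{1}{106}\right)\right) = \left(-7\right) \frac{27}{53} = - \frac{189}{53} \approx -3.566$)
$I{\left(w,k \right)} = - \frac{189}{53} + k + w$ ($I{\left(w,k \right)} = \left(w + k\right) - \frac{189}{53} = \left(k + w\right) - \frac{189}{53} = - \frac{189}{53} + k + w$)
$J = 7150$ ($J = 7142 + \left(0 - -8\right) = 7142 + \left(0 + 8\right) = 7142 + 8 = 7150$)
$-37374 + \left(J - 22457\right) \left(I{\left(-70,-85 \right)} - 14156\right) = -37374 + \left(7150 - 22457\right) \left(\left(- \frac{189}{53} - 85 - 70\right) - 14156\right) = -37374 - 15307 \left(- \frac{8404}{53} - 14156\right) = -37374 - - \frac{11612992304}{53} = -37374 + \frac{11612992304}{53} = \frac{11611011482}{53}$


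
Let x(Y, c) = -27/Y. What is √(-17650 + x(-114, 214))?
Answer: I*√25486258/38 ≈ 132.85*I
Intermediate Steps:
√(-17650 + x(-114, 214)) = √(-17650 - 27/(-114)) = √(-17650 - 27*(-1/114)) = √(-17650 + 9/38) = √(-670691/38) = I*√25486258/38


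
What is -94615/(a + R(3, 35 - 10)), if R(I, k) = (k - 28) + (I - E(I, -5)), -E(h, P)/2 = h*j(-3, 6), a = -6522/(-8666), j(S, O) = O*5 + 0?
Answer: -409966795/783201 ≈ -523.45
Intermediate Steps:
j(S, O) = 5*O (j(S, O) = 5*O + 0 = 5*O)
a = 3261/4333 (a = -6522*(-1/8666) = 3261/4333 ≈ 0.75260)
E(h, P) = -60*h (E(h, P) = -2*h*5*6 = -2*h*30 = -60*h)
R(I, k) = -28 + k + 61*I (R(I, k) = (k - 28) + (I - (-60)*I) = (-28 + k) + (I + 60*I) = (-28 + k) + 61*I = -28 + k + 61*I)
-94615/(a + R(3, 35 - 10)) = -94615/(3261/4333 + (-28 + (35 - 10) + 61*3)) = -94615/(3261/4333 + (-28 + 25 + 183)) = -94615/(3261/4333 + 180) = -94615/783201/4333 = -94615*4333/783201 = -409966795/783201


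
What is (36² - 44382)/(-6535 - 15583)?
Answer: 21543/11059 ≈ 1.9480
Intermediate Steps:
(36² - 44382)/(-6535 - 15583) = (1296 - 44382)/(-22118) = -43086*(-1/22118) = 21543/11059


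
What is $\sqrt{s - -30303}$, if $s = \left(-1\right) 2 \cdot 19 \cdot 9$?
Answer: $3 \sqrt{3329} \approx 173.09$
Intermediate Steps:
$s = -342$ ($s = \left(-2\right) 19 \cdot 9 = \left(-38\right) 9 = -342$)
$\sqrt{s - -30303} = \sqrt{-342 - -30303} = \sqrt{-342 + 30303} = \sqrt{29961} = 3 \sqrt{3329}$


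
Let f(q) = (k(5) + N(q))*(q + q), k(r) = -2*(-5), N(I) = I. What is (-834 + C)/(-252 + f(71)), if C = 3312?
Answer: 413/1875 ≈ 0.22027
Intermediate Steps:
k(r) = 10
f(q) = 2*q*(10 + q) (f(q) = (10 + q)*(q + q) = (10 + q)*(2*q) = 2*q*(10 + q))
(-834 + C)/(-252 + f(71)) = (-834 + 3312)/(-252 + 2*71*(10 + 71)) = 2478/(-252 + 2*71*81) = 2478/(-252 + 11502) = 2478/11250 = 2478*(1/11250) = 413/1875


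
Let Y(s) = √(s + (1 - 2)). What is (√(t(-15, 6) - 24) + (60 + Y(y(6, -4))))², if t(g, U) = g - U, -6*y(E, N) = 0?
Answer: (60 + I + 3*I*√5)² ≈ 3540.6 + 924.98*I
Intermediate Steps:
y(E, N) = 0 (y(E, N) = -⅙*0 = 0)
Y(s) = √(-1 + s) (Y(s) = √(s - 1) = √(-1 + s))
(√(t(-15, 6) - 24) + (60 + Y(y(6, -4))))² = (√((-15 - 1*6) - 24) + (60 + √(-1 + 0)))² = (√((-15 - 6) - 24) + (60 + √(-1)))² = (√(-21 - 24) + (60 + I))² = (√(-45) + (60 + I))² = (3*I*√5 + (60 + I))² = (60 + I + 3*I*√5)²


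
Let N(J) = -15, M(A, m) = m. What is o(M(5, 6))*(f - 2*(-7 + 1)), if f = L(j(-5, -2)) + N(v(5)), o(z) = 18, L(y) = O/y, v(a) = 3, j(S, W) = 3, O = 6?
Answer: -18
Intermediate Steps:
L(y) = 6/y
f = -13 (f = 6/3 - 15 = 6*(1/3) - 15 = 2 - 15 = -13)
o(M(5, 6))*(f - 2*(-7 + 1)) = 18*(-13 - 2*(-7 + 1)) = 18*(-13 - 2*(-6)) = 18*(-13 + 12) = 18*(-1) = -18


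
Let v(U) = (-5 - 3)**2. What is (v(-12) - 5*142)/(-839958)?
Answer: 323/419979 ≈ 0.00076909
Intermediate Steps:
v(U) = 64 (v(U) = (-8)**2 = 64)
(v(-12) - 5*142)/(-839958) = (64 - 5*142)/(-839958) = (64 - 710)*(-1/839958) = -646*(-1/839958) = 323/419979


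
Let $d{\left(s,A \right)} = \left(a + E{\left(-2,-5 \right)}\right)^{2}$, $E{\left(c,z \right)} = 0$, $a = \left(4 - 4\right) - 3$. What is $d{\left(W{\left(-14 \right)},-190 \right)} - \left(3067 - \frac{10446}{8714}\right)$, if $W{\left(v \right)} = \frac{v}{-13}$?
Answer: $- \frac{13318483}{4357} \approx -3056.8$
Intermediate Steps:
$a = -3$ ($a = 0 - 3 = -3$)
$W{\left(v \right)} = - \frac{v}{13}$ ($W{\left(v \right)} = v \left(- \frac{1}{13}\right) = - \frac{v}{13}$)
$d{\left(s,A \right)} = 9$ ($d{\left(s,A \right)} = \left(-3 + 0\right)^{2} = \left(-3\right)^{2} = 9$)
$d{\left(W{\left(-14 \right)},-190 \right)} - \left(3067 - \frac{10446}{8714}\right) = 9 - \left(3067 - \frac{10446}{8714}\right) = 9 + \left(10446 \cdot \frac{1}{8714} - 3067\right) = 9 + \left(\frac{5223}{4357} - 3067\right) = 9 - \frac{13357696}{4357} = - \frac{13318483}{4357}$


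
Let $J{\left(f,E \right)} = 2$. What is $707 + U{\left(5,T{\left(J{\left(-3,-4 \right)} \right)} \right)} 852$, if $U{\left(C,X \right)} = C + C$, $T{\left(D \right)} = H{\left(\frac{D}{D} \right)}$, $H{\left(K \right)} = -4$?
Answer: $9227$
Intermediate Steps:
$T{\left(D \right)} = -4$
$U{\left(C,X \right)} = 2 C$
$707 + U{\left(5,T{\left(J{\left(-3,-4 \right)} \right)} \right)} 852 = 707 + 2 \cdot 5 \cdot 852 = 707 + 10 \cdot 852 = 707 + 8520 = 9227$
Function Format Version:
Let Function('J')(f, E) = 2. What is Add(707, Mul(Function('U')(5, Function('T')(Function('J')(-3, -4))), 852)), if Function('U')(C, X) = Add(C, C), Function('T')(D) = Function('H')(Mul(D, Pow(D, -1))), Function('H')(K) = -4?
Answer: 9227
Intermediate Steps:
Function('T')(D) = -4
Function('U')(C, X) = Mul(2, C)
Add(707, Mul(Function('U')(5, Function('T')(Function('J')(-3, -4))), 852)) = Add(707, Mul(Mul(2, 5), 852)) = Add(707, Mul(10, 852)) = Add(707, 8520) = 9227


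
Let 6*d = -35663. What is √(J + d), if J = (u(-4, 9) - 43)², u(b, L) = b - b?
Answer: I*√147414/6 ≈ 63.991*I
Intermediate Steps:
d = -35663/6 (d = (⅙)*(-35663) = -35663/6 ≈ -5943.8)
u(b, L) = 0
J = 1849 (J = (0 - 43)² = (-43)² = 1849)
√(J + d) = √(1849 - 35663/6) = √(-24569/6) = I*√147414/6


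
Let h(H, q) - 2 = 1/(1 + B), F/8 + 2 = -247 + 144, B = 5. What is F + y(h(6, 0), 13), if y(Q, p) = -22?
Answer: -862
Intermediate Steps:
F = -840 (F = -16 + 8*(-247 + 144) = -16 + 8*(-103) = -16 - 824 = -840)
h(H, q) = 13/6 (h(H, q) = 2 + 1/(1 + 5) = 2 + 1/6 = 2 + ⅙ = 13/6)
F + y(h(6, 0), 13) = -840 - 22 = -862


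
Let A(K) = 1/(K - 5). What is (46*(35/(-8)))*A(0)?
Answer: 161/4 ≈ 40.250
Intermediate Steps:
A(K) = 1/(-5 + K)
(46*(35/(-8)))*A(0) = (46*(35/(-8)))/(-5 + 0) = (46*(35*(-⅛)))/(-5) = (46*(-35/8))*(-⅕) = -805/4*(-⅕) = 161/4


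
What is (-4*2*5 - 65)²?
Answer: 11025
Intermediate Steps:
(-4*2*5 - 65)² = (-8*5 - 65)² = (-40 - 65)² = (-105)² = 11025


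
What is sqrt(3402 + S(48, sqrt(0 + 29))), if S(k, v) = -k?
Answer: sqrt(3354) ≈ 57.914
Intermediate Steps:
sqrt(3402 + S(48, sqrt(0 + 29))) = sqrt(3402 - 1*48) = sqrt(3402 - 48) = sqrt(3354)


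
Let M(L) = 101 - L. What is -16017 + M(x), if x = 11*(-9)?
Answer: -15817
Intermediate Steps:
x = -99
-16017 + M(x) = -16017 + (101 - 1*(-99)) = -16017 + (101 + 99) = -16017 + 200 = -15817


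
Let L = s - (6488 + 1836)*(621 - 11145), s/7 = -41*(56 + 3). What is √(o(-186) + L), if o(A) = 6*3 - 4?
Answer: √87584857 ≈ 9358.7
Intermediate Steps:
s = -16933 (s = 7*(-41*(56 + 3)) = 7*(-41*59) = 7*(-2419) = -16933)
o(A) = 14 (o(A) = 18 - 4 = 14)
L = 87584843 (L = -16933 - (6488 + 1836)*(621 - 11145) = -16933 - 8324*(-10524) = -16933 - 1*(-87601776) = -16933 + 87601776 = 87584843)
√(o(-186) + L) = √(14 + 87584843) = √87584857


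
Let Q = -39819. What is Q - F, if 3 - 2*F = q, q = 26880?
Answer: -52761/2 ≈ -26381.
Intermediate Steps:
F = -26877/2 (F = 3/2 - 1/2*26880 = 3/2 - 13440 = -26877/2 ≈ -13439.)
Q - F = -39819 - 1*(-26877/2) = -39819 + 26877/2 = -52761/2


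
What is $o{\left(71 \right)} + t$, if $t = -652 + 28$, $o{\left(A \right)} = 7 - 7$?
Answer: $-624$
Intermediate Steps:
$o{\left(A \right)} = 0$
$t = -624$
$o{\left(71 \right)} + t = 0 - 624 = -624$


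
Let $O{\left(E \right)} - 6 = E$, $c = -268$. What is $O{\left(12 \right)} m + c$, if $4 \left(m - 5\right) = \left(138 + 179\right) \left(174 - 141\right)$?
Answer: $\frac{93793}{2} \approx 46897.0$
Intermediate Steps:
$O{\left(E \right)} = 6 + E$
$m = \frac{10481}{4}$ ($m = 5 + \frac{\left(138 + 179\right) \left(174 - 141\right)}{4} = 5 + \frac{317 \cdot 33}{4} = 5 + \frac{1}{4} \cdot 10461 = 5 + \frac{10461}{4} = \frac{10481}{4} \approx 2620.3$)
$O{\left(12 \right)} m + c = \left(6 + 12\right) \frac{10481}{4} - 268 = 18 \cdot \frac{10481}{4} - 268 = \frac{94329}{2} - 268 = \frac{93793}{2}$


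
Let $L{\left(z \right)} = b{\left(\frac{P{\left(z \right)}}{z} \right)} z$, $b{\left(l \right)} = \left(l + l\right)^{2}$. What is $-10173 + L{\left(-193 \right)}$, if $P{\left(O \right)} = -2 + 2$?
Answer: $-10173$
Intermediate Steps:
$P{\left(O \right)} = 0$
$b{\left(l \right)} = 4 l^{2}$ ($b{\left(l \right)} = \left(2 l\right)^{2} = 4 l^{2}$)
$L{\left(z \right)} = 0$ ($L{\left(z \right)} = 4 \left(\frac{0}{z}\right)^{2} z = 4 \cdot 0^{2} z = 4 \cdot 0 z = 0 z = 0$)
$-10173 + L{\left(-193 \right)} = -10173 + 0 = -10173$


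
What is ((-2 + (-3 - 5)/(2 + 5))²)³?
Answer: 113379904/117649 ≈ 963.71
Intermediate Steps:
((-2 + (-3 - 5)/(2 + 5))²)³ = ((-2 - 8/7)²)³ = ((-22/7)²)³ = (484/49)³ = 113379904/117649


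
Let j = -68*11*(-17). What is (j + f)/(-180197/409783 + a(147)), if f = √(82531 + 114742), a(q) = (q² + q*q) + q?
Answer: 2605400314/8885029799 + 409783*√197273/17770059598 ≈ 0.30348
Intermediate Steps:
a(q) = q + 2*q² (a(q) = (q² + q²) + q = 2*q² + q = q + 2*q²)
f = √197273 ≈ 444.15
j = 12716 (j = -748*(-17) = 12716)
(j + f)/(-180197/409783 + a(147)) = (12716 + √197273)/(-180197/409783 + 147*(1 + 2*147)) = (12716 + √197273)/(-180197*1/409783 + 147*(1 + 294)) = (12716 + √197273)/(-180197/409783 + 147*295) = (12716 + √197273)/(-180197/409783 + 43365) = (12716 + √197273)/(17770059598/409783) = (12716 + √197273)*(409783/17770059598) = 2605400314/8885029799 + 409783*√197273/17770059598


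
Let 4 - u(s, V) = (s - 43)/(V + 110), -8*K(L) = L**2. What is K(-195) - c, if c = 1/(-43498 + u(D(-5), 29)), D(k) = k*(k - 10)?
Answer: -114943832669/24182792 ≈ -4753.1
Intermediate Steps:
D(k) = k*(-10 + k)
K(L) = -L**2/8
u(s, V) = 4 - (-43 + s)/(110 + V) (u(s, V) = 4 - (s - 43)/(V + 110) = 4 - (-43 + s)/(110 + V))
c = -139/6045698 (c = 1/(-43498 + (483 - (-5)*(-10 - 5) + 4*29)/(110 + 29)) = 1/(-43498 + (483 - (-5)*(-15) + 116)/139) = 1/(-43498 + (483 - 1*75 + 116)/139) = 1/(-43498 + (483 - 75 + 116)/139) = 1/(-43498 + (1/139)*524) = 1/(-43498 + 524/139) = 1/(-6045698/139) = -139/6045698 ≈ -2.2992e-5)
K(-195) - c = -1/8*(-195)**2 - 1*(-139/6045698) = -1/8*38025 + 139/6045698 = -38025/8 + 139/6045698 = -114943832669/24182792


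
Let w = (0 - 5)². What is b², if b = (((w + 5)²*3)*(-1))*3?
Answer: 65610000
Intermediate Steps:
w = 25 (w = (-5)² = 25)
b = -8100 (b = (((25 + 5)²*3)*(-1))*3 = ((30²*3)*(-1))*3 = ((900*3)*(-1))*3 = (2700*(-1))*3 = -2700*3 = -8100)
b² = (-8100)² = 65610000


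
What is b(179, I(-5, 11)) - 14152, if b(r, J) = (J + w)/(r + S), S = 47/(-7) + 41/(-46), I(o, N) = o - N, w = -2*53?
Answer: -781074012/55189 ≈ -14153.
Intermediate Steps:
w = -106
S = -2449/322 (S = 47*(-⅐) + 41*(-1/46) = -47/7 - 41/46 = -2449/322 ≈ -7.6056)
b(r, J) = (-106 + J)/(-2449/322 + r) (b(r, J) = (J - 106)/(r - 2449/322) = (-106 + J)/(-2449/322 + r))
b(179, I(-5, 11)) - 14152 = 322*(-106 + (-5 - 1*11))/(-2449 + 322*179) - 14152 = 322*(-106 + (-5 - 11))/(-2449 + 57638) - 14152 = 322*(-106 - 16)/55189 - 14152 = 322*(1/55189)*(-122) - 14152 = -39284/55189 - 14152 = -781074012/55189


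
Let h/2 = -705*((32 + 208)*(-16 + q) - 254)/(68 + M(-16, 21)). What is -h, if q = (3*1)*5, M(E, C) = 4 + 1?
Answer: -696540/73 ≈ -9541.6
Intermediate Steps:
M(E, C) = 5
q = 15 (q = 3*5 = 15)
h = 696540/73 (h = 2*(-705*((32 + 208)*(-16 + 15) - 254)/(68 + 5)) = 2*(-705/(73/(240*(-1) - 254))) = 2*(-705/(73/(-240 - 254))) = 2*(-705/(73/(-494))) = 2*(-705/(73*(-1/494))) = 2*(-705/(-73/494)) = 2*(-705*(-494/73)) = 2*(348270/73) = 696540/73 ≈ 9541.6)
-h = -1*696540/73 = -696540/73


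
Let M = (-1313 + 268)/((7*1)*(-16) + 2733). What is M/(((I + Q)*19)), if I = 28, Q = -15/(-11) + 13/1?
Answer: -605/1221386 ≈ -0.00049534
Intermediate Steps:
Q = 158/11 (Q = -15*(-1/11) + 13*1 = 15/11 + 13 = 158/11 ≈ 14.364)
M = -1045/2621 (M = -1045/(7*(-16) + 2733) = -1045/(-112 + 2733) = -1045/2621 ≈ -0.39870)
M/(((I + Q)*19)) = -1045*1/(19*(28 + 158/11))/2621 = -1045/(2621*((466/11)*19)) = -1045/(2621*8854/11) = -1045/2621*11/8854 = -605/1221386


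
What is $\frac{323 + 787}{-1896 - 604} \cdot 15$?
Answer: $- \frac{333}{50} \approx -6.66$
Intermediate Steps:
$\frac{323 + 787}{-1896 - 604} \cdot 15 = \frac{1110}{-2500} \cdot 15 = 1110 \left(- \frac{1}{2500}\right) 15 = \left(- \frac{111}{250}\right) 15 = - \frac{333}{50}$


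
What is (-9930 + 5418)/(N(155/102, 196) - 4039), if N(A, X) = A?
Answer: 460224/411823 ≈ 1.1175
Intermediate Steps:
(-9930 + 5418)/(N(155/102, 196) - 4039) = (-9930 + 5418)/(155/102 - 4039) = -4512/(155*(1/102) - 4039) = -4512/(155/102 - 4039) = -4512/(-411823/102) = -4512*(-102/411823) = 460224/411823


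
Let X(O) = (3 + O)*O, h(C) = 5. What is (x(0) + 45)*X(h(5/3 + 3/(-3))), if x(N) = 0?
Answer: 1800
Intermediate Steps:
X(O) = O*(3 + O)
(x(0) + 45)*X(h(5/3 + 3/(-3))) = (0 + 45)*(5*(3 + 5)) = 45*(5*8) = 45*40 = 1800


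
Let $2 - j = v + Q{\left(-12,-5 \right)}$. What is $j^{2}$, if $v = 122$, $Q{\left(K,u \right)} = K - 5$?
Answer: $10609$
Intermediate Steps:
$Q{\left(K,u \right)} = -5 + K$
$j = -103$ ($j = 2 - \left(122 - 17\right) = 2 - 105 = -103$)
$j^{2} = \left(-103\right)^{2} = 10609$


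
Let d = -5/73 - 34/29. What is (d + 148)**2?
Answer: 96527654721/4481689 ≈ 21538.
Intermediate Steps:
d = -2627/2117 (d = -5*1/73 - 34*1/29 = -5/73 - 34/29 = -2627/2117 ≈ -1.2409)
(d + 148)**2 = (-2627/2117 + 148)**2 = (310689/2117)**2 = 96527654721/4481689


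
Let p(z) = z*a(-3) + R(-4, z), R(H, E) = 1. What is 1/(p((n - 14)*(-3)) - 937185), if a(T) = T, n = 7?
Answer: -1/937247 ≈ -1.0670e-6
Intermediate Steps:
p(z) = 1 - 3*z (p(z) = z*(-3) + 1 = -3*z + 1 = 1 - 3*z)
1/(p((n - 14)*(-3)) - 937185) = 1/((1 - 3*(7 - 14)*(-3)) - 937185) = 1/((1 - (-21)*(-3)) - 937185) = 1/((1 - 3*21) - 937185) = 1/((1 - 63) - 937185) = 1/(-62 - 937185) = 1/(-937247) = -1/937247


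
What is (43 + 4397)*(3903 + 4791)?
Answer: 38601360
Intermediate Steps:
(43 + 4397)*(3903 + 4791) = 4440*8694 = 38601360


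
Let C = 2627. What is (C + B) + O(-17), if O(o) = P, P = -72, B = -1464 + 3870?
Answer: 4961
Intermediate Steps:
B = 2406
O(o) = -72
(C + B) + O(-17) = (2627 + 2406) - 72 = 5033 - 72 = 4961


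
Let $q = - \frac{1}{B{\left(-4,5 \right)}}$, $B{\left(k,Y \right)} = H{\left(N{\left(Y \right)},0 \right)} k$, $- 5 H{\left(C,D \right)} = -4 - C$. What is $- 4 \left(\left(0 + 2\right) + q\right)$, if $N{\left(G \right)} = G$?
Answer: $- \frac{77}{9} \approx -8.5556$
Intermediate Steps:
$H{\left(C,D \right)} = \frac{4}{5} + \frac{C}{5}$ ($H{\left(C,D \right)} = - \frac{-4 - C}{5} = \frac{4}{5} + \frac{C}{5}$)
$B{\left(k,Y \right)} = k \left(\frac{4}{5} + \frac{Y}{5}\right)$ ($B{\left(k,Y \right)} = \left(\frac{4}{5} + \frac{Y}{5}\right) k = k \left(\frac{4}{5} + \frac{Y}{5}\right)$)
$q = \frac{5}{36}$ ($q = - \frac{1}{\frac{1}{5} \left(-4\right) \left(4 + 5\right)} = - \frac{1}{\frac{1}{5} \left(-4\right) 9} = - \frac{1}{- \frac{36}{5}} = \left(-1\right) \left(- \frac{5}{36}\right) = \frac{5}{36} \approx 0.13889$)
$- 4 \left(\left(0 + 2\right) + q\right) = - 4 \left(\left(0 + 2\right) + \frac{5}{36}\right) = - 4 \left(2 + \frac{5}{36}\right) = \left(-4\right) \frac{77}{36} = - \frac{77}{9}$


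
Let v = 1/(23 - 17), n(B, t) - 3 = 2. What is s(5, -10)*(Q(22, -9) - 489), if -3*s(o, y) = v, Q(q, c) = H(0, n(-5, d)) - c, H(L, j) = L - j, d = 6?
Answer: 485/18 ≈ 26.944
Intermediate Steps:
n(B, t) = 5 (n(B, t) = 3 + 2 = 5)
Q(q, c) = -5 - c (Q(q, c) = (0 - 1*5) - c = (0 - 5) - c = -5 - c)
v = 1/6 ≈ 0.16667
s(o, y) = -1/18 (s(o, y) = -1/3*1/6 = -1/18)
s(5, -10)*(Q(22, -9) - 489) = -((-5 - 1*(-9)) - 489)/18 = -((-5 + 9) - 489)/18 = -(4 - 489)/18 = -1/18*(-485) = 485/18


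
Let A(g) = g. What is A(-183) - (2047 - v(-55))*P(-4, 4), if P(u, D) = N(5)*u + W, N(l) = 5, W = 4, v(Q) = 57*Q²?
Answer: -2726231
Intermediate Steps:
P(u, D) = 4 + 5*u (P(u, D) = 5*u + 4 = 4 + 5*u)
A(-183) - (2047 - v(-55))*P(-4, 4) = -183 - (2047 - 57*(-55)²)*(4 + 5*(-4)) = -183 - (2047 - 57*3025)*(4 - 20) = -183 - (2047 - 1*172425)*(-16) = -183 - (2047 - 172425)*(-16) = -183 - (-170378)*(-16) = -183 - 1*2726048 = -183 - 2726048 = -2726231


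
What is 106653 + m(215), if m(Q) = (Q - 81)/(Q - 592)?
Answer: 40208047/377 ≈ 1.0665e+5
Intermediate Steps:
m(Q) = (-81 + Q)/(-592 + Q)
106653 + m(215) = 106653 + (-81 + 215)/(-592 + 215) = 106653 + 134/(-377) = 106653 - 1/377*134 = 106653 - 134/377 = 40208047/377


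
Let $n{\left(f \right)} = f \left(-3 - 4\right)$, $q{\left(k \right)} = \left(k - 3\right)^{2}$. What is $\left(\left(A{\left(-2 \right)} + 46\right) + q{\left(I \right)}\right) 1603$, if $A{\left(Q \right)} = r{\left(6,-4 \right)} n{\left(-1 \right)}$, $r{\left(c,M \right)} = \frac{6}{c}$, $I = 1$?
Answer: $91371$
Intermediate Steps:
$q{\left(k \right)} = \left(-3 + k\right)^{2}$
$n{\left(f \right)} = - 7 f$ ($n{\left(f \right)} = f \left(-7\right) = - 7 f$)
$A{\left(Q \right)} = 7$ ($A{\left(Q \right)} = \frac{6}{6} \left(\left(-7\right) \left(-1\right)\right) = 6 \cdot \frac{1}{6} \cdot 7 = 1 \cdot 7 = 7$)
$\left(\left(A{\left(-2 \right)} + 46\right) + q{\left(I \right)}\right) 1603 = \left(\left(7 + 46\right) + \left(-3 + 1\right)^{2}\right) 1603 = \left(53 + \left(-2\right)^{2}\right) 1603 = \left(53 + 4\right) 1603 = 57 \cdot 1603 = 91371$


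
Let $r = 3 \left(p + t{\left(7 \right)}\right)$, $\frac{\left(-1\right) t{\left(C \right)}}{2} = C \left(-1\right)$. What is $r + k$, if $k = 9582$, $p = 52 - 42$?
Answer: $9654$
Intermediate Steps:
$t{\left(C \right)} = 2 C$ ($t{\left(C \right)} = - 2 C \left(-1\right) = - 2 \left(- C\right) = 2 C$)
$p = 10$
$r = 72$ ($r = 3 \left(10 + 2 \cdot 7\right) = 3 \left(10 + 14\right) = 3 \cdot 24 = 72$)
$r + k = 72 + 9582 = 9654$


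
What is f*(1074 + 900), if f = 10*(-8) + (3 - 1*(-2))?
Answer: -148050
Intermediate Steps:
f = -75 (f = -80 + (3 + 2) = -80 + 5 = -75)
f*(1074 + 900) = -75*(1074 + 900) = -75*1974 = -148050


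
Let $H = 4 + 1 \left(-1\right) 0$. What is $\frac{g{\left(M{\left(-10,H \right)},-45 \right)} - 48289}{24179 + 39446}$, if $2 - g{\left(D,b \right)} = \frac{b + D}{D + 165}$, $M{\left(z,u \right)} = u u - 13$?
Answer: $- \frac{193147}{254500} \approx -0.75893$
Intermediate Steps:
$H = 4$ ($H = 4 - 0 = 4 + 0 = 4$)
$M{\left(z,u \right)} = -13 + u^{2}$ ($M{\left(z,u \right)} = u^{2} - 13 = -13 + u^{2}$)
$g{\left(D,b \right)} = 2 - \frac{D + b}{165 + D}$ ($g{\left(D,b \right)} = 2 - \frac{b + D}{D + 165} = 2 - \frac{D + b}{165 + D}$)
$\frac{g{\left(M{\left(-10,H \right)},-45 \right)} - 48289}{24179 + 39446} = \frac{\frac{330 - \left(13 - 4^{2}\right) - -45}{165 - \left(13 - 4^{2}\right)} - 48289}{24179 + 39446} = \frac{\frac{330 + \left(-13 + 16\right) + 45}{165 + \left(-13 + 16\right)} - 48289}{63625} = \left(\frac{330 + 3 + 45}{165 + 3} - 48289\right) \frac{1}{63625} = \left(\frac{1}{168} \cdot 378 - 48289\right) \frac{1}{63625} = \left(\frac{9}{4} - 48289\right) \frac{1}{63625} = \left(- \frac{193147}{4}\right) \frac{1}{63625} = - \frac{193147}{254500}$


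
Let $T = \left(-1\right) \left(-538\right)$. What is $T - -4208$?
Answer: $4746$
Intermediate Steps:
$T = 538$
$T - -4208 = 538 - -4208 = 538 + 4208 = 4746$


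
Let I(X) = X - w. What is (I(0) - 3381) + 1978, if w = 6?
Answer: -1409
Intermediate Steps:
I(X) = -6 + X (I(X) = X - 1*6 = X - 6 = -6 + X)
(I(0) - 3381) + 1978 = ((-6 + 0) - 3381) + 1978 = (-6 - 3381) + 1978 = -3387 + 1978 = -1409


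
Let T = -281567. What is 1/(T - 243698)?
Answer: -1/525265 ≈ -1.9038e-6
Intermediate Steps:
1/(T - 243698) = 1/(-281567 - 243698) = 1/(-525265) = -1/525265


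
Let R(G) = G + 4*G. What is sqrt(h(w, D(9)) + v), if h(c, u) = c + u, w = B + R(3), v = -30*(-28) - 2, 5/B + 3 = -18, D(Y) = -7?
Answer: sqrt(372981)/21 ≈ 29.082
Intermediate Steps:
B = -5/21 (B = 5/(-3 - 18) = 5/(-21) = 5*(-1/21) = -5/21 ≈ -0.23810)
v = 838 (v = 840 - 2 = 838)
R(G) = 5*G
w = 310/21 (w = -5/21 + 5*3 = -5/21 + 15 = 310/21 ≈ 14.762)
sqrt(h(w, D(9)) + v) = sqrt((310/21 - 7) + 838) = sqrt(163/21 + 838) = sqrt(17761/21) = sqrt(372981)/21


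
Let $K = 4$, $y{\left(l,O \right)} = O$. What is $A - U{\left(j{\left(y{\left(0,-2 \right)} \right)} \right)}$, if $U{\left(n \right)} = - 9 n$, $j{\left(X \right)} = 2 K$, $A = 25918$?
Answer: $25990$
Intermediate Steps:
$j{\left(X \right)} = 8$ ($j{\left(X \right)} = 2 \cdot 4 = 8$)
$A - U{\left(j{\left(y{\left(0,-2 \right)} \right)} \right)} = 25918 - \left(-9\right) 8 = 25918 - -72 = 25918 + 72 = 25990$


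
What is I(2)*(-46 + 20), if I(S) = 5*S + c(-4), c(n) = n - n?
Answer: -260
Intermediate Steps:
c(n) = 0
I(S) = 5*S (I(S) = 5*S + 0 = 5*S)
I(2)*(-46 + 20) = (5*2)*(-46 + 20) = 10*(-26) = -260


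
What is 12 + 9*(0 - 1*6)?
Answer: -42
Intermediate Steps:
12 + 9*(0 - 1*6) = 12 + 9*(0 - 6) = 12 + 9*(-6) = 12 - 54 = -42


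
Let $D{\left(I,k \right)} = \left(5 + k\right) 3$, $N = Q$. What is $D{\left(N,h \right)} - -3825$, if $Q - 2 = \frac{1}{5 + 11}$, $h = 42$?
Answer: $3966$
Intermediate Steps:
$Q = \frac{33}{16}$ ($Q = 2 + \frac{1}{5 + 11} = 2 + \frac{1}{16} = \frac{33}{16} \approx 2.0625$)
$N = \frac{33}{16} \approx 2.0625$
$D{\left(I,k \right)} = 15 + 3 k$
$D{\left(N,h \right)} - -3825 = \left(15 + 3 \cdot 42\right) - -3825 = \left(15 + 126\right) + 3825 = 141 + 3825 = 3966$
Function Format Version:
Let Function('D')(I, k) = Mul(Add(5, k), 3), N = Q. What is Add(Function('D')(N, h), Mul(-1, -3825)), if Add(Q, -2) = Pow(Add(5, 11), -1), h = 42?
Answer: 3966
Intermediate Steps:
Q = Rational(33, 16) (Q = Add(2, Pow(Add(5, 11), -1)) = Add(2, Pow(16, -1)) = Add(2, Rational(1, 16)) = Rational(33, 16) ≈ 2.0625)
N = Rational(33, 16) ≈ 2.0625
Function('D')(I, k) = Add(15, Mul(3, k))
Add(Function('D')(N, h), Mul(-1, -3825)) = Add(Add(15, Mul(3, 42)), Mul(-1, -3825)) = Add(Add(15, 126), 3825) = Add(141, 3825) = 3966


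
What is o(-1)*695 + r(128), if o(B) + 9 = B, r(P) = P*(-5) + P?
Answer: -7462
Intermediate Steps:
r(P) = -4*P (r(P) = -5*P + P = -4*P)
o(B) = -9 + B
o(-1)*695 + r(128) = (-9 - 1)*695 - 4*128 = -10*695 - 512 = -6950 - 512 = -7462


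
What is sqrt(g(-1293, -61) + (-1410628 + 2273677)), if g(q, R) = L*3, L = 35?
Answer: 3*sqrt(95906) ≈ 929.06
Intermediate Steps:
g(q, R) = 105 (g(q, R) = 35*3 = 105)
sqrt(g(-1293, -61) + (-1410628 + 2273677)) = sqrt(105 + (-1410628 + 2273677)) = sqrt(105 + 863049) = sqrt(863154) = 3*sqrt(95906)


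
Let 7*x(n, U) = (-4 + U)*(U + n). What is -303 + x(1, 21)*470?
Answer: 173659/7 ≈ 24808.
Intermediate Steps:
x(n, U) = (-4 + U)*(U + n)/7 (x(n, U) = ((-4 + U)*(U + n))/7 = (-4 + U)*(U + n)/7)
-303 + x(1, 21)*470 = -303 + (-4/7*21 - 4/7*1 + (1/7)*21**2 + (1/7)*21*1)*470 = -303 + (-12 - 4/7 + (1/7)*441 + 3)*470 = -303 + (-12 - 4/7 + 63 + 3)*470 = -303 + (374/7)*470 = -303 + 175780/7 = 173659/7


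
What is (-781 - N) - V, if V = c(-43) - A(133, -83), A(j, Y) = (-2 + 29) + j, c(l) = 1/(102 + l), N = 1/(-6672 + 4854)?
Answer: -66611461/107262 ≈ -621.02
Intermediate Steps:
N = -1/1818 (N = 1/(-1818) = -1/1818 ≈ -0.00055005)
A(j, Y) = 27 + j
V = -9439/59 (V = 1/(102 - 43) - (27 + 133) = 1/59 - 1*160 = 1/59 - 160 = -9439/59 ≈ -159.98)
(-781 - N) - V = (-781 - 1*(-1/1818)) - 1*(-9439/59) = (-781 + 1/1818) + 9439/59 = -1419857/1818 + 9439/59 = -66611461/107262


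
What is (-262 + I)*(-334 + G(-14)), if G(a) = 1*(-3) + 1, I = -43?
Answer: 102480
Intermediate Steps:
G(a) = -2 (G(a) = -3 + 1 = -2)
(-262 + I)*(-334 + G(-14)) = (-262 - 43)*(-334 - 2) = -305*(-336) = 102480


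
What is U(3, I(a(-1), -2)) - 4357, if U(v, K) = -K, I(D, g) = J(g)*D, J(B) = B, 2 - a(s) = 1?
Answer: -4355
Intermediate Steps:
a(s) = 1 (a(s) = 2 - 1*1 = 2 - 1 = 1)
I(D, g) = D*g (I(D, g) = g*D = D*g)
U(3, I(a(-1), -2)) - 4357 = -(-2) - 4357 = -1*(-2) - 4357 = 2 - 4357 = -4355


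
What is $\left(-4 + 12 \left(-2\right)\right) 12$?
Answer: $-336$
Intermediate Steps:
$\left(-4 + 12 \left(-2\right)\right) 12 = \left(-4 - 24\right) 12 = \left(-28\right) 12 = -336$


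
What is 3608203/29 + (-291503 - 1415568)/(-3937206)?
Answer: 14206288005877/114178974 ≈ 1.2442e+5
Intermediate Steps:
3608203/29 + (-291503 - 1415568)/(-3937206) = 3608203*(1/29) - 1707071*(-1/3937206) = 3608203/29 + 1707071/3937206 = 14206288005877/114178974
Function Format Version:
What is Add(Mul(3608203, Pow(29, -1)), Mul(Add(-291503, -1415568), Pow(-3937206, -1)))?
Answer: Rational(14206288005877, 114178974) ≈ 1.2442e+5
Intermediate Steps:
Add(Mul(3608203, Pow(29, -1)), Mul(Add(-291503, -1415568), Pow(-3937206, -1))) = Add(Mul(3608203, Rational(1, 29)), Mul(-1707071, Rational(-1, 3937206))) = Add(Rational(3608203, 29), Rational(1707071, 3937206)) = Rational(14206288005877, 114178974)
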